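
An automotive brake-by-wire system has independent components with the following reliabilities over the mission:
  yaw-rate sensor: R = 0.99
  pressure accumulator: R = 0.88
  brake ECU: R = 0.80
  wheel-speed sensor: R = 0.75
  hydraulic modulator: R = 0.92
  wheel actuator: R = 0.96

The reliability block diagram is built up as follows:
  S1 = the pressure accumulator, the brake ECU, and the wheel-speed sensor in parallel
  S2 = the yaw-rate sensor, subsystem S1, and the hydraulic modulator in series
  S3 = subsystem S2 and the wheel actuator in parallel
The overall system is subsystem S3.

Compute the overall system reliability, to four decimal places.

Parallel (pressure accumulator, brake ECU, and wheel-speed sensor): 1 − (1 − 0.880000)(1 − 0.800000)(1 − 0.750000) = 0.994000
Series (yaw-rate sensor, [0.994000], and hydraulic modulator): 0.990000 × 0.994000 × 0.920000 = 0.905335
Parallel ([0.905335] and wheel actuator): 1 − (1 − 0.905335)(1 − 0.960000) = 0.9962

0.9962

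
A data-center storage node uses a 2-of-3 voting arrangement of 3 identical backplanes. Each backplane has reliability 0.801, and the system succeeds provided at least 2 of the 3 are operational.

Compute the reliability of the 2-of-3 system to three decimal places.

R = Σ_{i=2}^{3} C(3,i) p^i (1−p)^{3−i} with p = 0.801
C(3,2)·0.801^2·0.199^1 = 0.38304
C(3,3)·0.801^3·0.199^0 = 0.51392
Sum = 0.897

0.897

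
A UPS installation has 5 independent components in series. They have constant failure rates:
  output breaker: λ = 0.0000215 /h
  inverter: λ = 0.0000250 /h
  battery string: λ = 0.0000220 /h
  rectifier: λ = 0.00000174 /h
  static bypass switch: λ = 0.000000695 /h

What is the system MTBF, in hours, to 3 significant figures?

14100

Series of exponential components: λ_sys = Σ λ_i
λ_sys = 0.0000215 + 0.0000250 + 0.0000220 + 0.00000174 + 0.000000695 = 7.0935e-05 /h
MTBF = 1 / λ_sys = 14100 h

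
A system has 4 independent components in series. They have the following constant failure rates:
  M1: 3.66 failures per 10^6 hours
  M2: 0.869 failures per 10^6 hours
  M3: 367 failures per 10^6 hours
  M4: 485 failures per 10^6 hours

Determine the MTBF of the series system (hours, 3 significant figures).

1170

Series of exponential components: λ_sys = Σ λ_i
λ_sys = 0.00000366 + 0.000000869 + 0.000367 + 0.000485 = 8.5653e-04 /h
MTBF = 1 / λ_sys = 1170 h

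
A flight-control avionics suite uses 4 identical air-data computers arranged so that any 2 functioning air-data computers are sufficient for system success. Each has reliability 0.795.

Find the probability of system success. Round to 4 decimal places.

0.9708

R = Σ_{i=2}^{4} C(4,i) p^i (1−p)^{4−i} with p = 0.795
C(4,2)·0.795^2·0.205^2 = 0.159365
C(4,3)·0.795^3·0.205^1 = 0.412017
C(4,4)·0.795^4·0.205^0 = 0.399456
Sum = 0.9708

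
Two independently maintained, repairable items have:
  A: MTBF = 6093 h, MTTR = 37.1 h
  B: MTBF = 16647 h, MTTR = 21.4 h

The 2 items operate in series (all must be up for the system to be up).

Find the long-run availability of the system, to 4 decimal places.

A(A) = MTBF/(MTBF+MTTR) = 6093/(6093+37.1) = 0.993948
A(B) = MTBF/(MTBF+MTTR) = 16647/(16647+21.4) = 0.998716
Series availability: 0.993948 × 0.998716 = 0.9927

0.9927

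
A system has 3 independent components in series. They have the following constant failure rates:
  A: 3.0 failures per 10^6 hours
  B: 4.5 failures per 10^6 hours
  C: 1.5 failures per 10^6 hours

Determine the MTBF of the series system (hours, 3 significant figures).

111000

Series of exponential components: λ_sys = Σ λ_i
λ_sys = 0.0000030 + 0.0000045 + 0.0000015 = 9.0000e-06 /h
MTBF = 1 / λ_sys = 111000 h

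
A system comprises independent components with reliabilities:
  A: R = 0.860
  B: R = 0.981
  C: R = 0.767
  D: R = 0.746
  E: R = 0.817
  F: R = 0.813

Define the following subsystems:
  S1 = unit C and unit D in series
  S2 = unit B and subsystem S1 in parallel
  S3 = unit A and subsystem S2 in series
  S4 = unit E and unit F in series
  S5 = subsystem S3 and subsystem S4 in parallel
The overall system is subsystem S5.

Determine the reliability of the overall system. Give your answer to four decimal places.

Series (C and D): 0.767000 × 0.746000 = 0.572182
Parallel (B and [0.572182]): 1 − (1 − 0.981000)(1 − 0.572182) = 0.991871
Series (A and [0.991871]): 0.860000 × 0.991871 = 0.853009
Series (E and F): 0.817000 × 0.813000 = 0.664221
Parallel ([0.853009] and [0.664221]): 1 − (1 − 0.853009)(1 − 0.664221) = 0.9506

0.9506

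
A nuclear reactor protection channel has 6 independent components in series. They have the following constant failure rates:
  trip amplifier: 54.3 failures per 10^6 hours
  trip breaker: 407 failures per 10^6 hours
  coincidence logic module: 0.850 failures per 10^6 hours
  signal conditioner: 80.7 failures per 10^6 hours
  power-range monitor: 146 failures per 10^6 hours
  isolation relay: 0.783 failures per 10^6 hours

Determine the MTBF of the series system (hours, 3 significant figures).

1450

Series of exponential components: λ_sys = Σ λ_i
λ_sys = 0.0000543 + 0.000407 + 0.000000850 + 0.0000807 + 0.000146 + 0.000000783 = 6.8963e-04 /h
MTBF = 1 / λ_sys = 1450 h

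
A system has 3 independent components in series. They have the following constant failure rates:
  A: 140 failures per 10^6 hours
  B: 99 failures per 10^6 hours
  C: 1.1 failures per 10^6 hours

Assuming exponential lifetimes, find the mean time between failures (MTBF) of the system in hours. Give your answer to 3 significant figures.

Series of exponential components: λ_sys = Σ λ_i
λ_sys = 0.00014 + 0.000099 + 0.0000011 = 2.4010e-04 /h
MTBF = 1 / λ_sys = 4160 h

4160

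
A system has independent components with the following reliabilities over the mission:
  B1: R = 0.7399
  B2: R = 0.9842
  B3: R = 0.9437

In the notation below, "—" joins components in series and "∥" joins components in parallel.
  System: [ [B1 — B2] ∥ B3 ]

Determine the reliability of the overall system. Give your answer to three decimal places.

0.985

Series (B1 and B2): 0.73990 × 0.98420 = 0.72821
Parallel ([0.72821] and B3): 1 − (1 − 0.72821)(1 − 0.94370) = 0.985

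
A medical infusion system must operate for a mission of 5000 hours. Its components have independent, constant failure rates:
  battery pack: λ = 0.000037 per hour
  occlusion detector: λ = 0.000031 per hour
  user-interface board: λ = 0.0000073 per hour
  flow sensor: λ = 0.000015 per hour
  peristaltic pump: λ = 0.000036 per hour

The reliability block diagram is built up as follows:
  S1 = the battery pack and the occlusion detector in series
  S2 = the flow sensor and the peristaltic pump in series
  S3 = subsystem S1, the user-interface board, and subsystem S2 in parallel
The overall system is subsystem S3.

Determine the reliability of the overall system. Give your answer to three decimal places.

R(battery pack) = exp(−0.000037 × 5000) = 0.83110
R(occlusion detector) = exp(−0.000031 × 5000) = 0.85642
R(user-interface board) = exp(−0.0000073 × 5000) = 0.96416
R(flow sensor) = exp(−0.000015 × 5000) = 0.92774
R(peristaltic pump) = exp(−0.000036 × 5000) = 0.83527
Series (battery pack and occlusion detector): 0.83110 × 0.85642 = 0.71177
Series (flow sensor and peristaltic pump): 0.92774 × 0.83527 = 0.77491
Parallel ([0.71177], user-interface board, and [0.77491]): 1 − (1 − 0.71177)(1 − 0.96416)(1 − 0.77491) = 0.998

0.998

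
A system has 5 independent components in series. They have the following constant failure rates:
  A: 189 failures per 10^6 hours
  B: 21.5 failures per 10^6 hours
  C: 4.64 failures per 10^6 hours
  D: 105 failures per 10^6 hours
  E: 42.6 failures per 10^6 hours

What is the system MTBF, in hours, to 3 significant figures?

2760

Series of exponential components: λ_sys = Σ λ_i
λ_sys = 0.000189 + 0.0000215 + 0.00000464 + 0.000105 + 0.0000426 = 3.6274e-04 /h
MTBF = 1 / λ_sys = 2760 h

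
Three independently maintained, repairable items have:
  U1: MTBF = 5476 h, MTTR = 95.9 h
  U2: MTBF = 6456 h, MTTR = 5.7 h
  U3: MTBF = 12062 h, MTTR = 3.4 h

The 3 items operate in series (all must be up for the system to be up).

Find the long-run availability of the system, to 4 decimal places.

0.9816

A(U1) = MTBF/(MTBF+MTTR) = 5476/(5476+95.9) = 0.982789
A(U2) = MTBF/(MTBF+MTTR) = 6456/(6456+5.7) = 0.999118
A(U3) = MTBF/(MTBF+MTTR) = 12062/(12062+3.4) = 0.999718
Series availability: 0.982789 × 0.999118 × 0.999718 = 0.9816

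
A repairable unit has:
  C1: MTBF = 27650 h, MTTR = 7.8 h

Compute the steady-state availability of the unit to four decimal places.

A(C1) = MTBF/(MTBF+MTTR) = 27650/(27650+7.8) = 0.9997

0.9997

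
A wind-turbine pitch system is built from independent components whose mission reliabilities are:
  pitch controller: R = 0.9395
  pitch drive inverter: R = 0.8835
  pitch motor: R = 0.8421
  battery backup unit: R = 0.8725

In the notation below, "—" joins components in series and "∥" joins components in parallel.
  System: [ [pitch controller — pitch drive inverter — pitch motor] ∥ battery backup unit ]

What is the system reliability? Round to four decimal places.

Series (pitch controller, pitch drive inverter, and pitch motor): 0.939500 × 0.883500 × 0.842100 = 0.698984
Parallel ([0.698984] and battery backup unit): 1 − (1 − 0.698984)(1 − 0.872500) = 0.9616

0.9616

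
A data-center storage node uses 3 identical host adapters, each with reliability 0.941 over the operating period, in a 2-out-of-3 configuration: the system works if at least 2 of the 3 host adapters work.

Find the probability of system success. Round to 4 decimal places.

0.9900

R = Σ_{i=2}^{3} C(3,i) p^i (1−p)^{3−i} with p = 0.941
C(3,2)·0.941^2·0.059^1 = 0.156730
C(3,3)·0.941^3·0.059^0 = 0.833238
Sum = 0.9900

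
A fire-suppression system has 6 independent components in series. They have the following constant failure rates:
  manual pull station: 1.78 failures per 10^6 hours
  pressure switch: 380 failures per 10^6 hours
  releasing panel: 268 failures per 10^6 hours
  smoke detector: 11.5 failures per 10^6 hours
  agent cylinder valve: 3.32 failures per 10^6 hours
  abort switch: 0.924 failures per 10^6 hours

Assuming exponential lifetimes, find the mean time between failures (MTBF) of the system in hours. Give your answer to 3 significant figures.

1500

Series of exponential components: λ_sys = Σ λ_i
λ_sys = 0.00000178 + 0.000380 + 0.000268 + 0.0000115 + 0.00000332 + 0.000000924 = 6.6552e-04 /h
MTBF = 1 / λ_sys = 1500 h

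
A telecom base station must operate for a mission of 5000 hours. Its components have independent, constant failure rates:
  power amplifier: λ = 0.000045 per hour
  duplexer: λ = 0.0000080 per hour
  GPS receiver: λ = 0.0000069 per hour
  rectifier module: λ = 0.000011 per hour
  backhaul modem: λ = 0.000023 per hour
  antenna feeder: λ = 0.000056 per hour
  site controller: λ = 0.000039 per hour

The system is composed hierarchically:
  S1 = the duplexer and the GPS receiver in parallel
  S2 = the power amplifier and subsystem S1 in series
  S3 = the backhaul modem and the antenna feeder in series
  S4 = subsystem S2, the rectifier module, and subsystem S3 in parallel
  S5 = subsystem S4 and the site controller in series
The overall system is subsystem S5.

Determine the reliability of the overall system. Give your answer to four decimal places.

0.8199

R(power amplifier) = exp(−0.000045 × 5000) = 0.798516
R(duplexer) = exp(−0.0000080 × 5000) = 0.960789
R(GPS receiver) = exp(−0.0000069 × 5000) = 0.966088
R(rectifier module) = exp(−0.000011 × 5000) = 0.946485
R(backhaul modem) = exp(−0.000023 × 5000) = 0.891366
R(antenna feeder) = exp(−0.000056 × 5000) = 0.755784
R(site controller) = exp(−0.000039 × 5000) = 0.822835
Parallel (duplexer and GPS receiver): 1 − (1 − 0.960789)(1 − 0.966088) = 0.998670
Series (power amplifier and [0.998670]): 0.798516 × 0.998670 = 0.797454
Series (backhaul modem and antenna feeder): 0.891366 × 0.755784 = 0.673680
Parallel ([0.797454], rectifier module, and [0.673680]): 1 − (1 − 0.797454)(1 − 0.946485)(1 − 0.673680) = 0.996463
Series ([0.996463] and site controller): 0.996463 × 0.822835 = 0.8199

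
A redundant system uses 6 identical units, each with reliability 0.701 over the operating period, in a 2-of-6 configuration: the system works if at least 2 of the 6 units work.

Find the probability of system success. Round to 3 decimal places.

0.989

R = Σ_{i=2}^{6} C(6,i) p^i (1−p)^{6−i} with p = 0.701
C(6,2)·0.701^2·0.299^4 = 0.05891
C(6,3)·0.701^3·0.299^3 = 0.18416
C(6,4)·0.701^4·0.299^2 = 0.32382
C(6,5)·0.701^5·0.299^1 = 0.30368
C(6,6)·0.701^6·0.299^0 = 0.11866
Sum = 0.989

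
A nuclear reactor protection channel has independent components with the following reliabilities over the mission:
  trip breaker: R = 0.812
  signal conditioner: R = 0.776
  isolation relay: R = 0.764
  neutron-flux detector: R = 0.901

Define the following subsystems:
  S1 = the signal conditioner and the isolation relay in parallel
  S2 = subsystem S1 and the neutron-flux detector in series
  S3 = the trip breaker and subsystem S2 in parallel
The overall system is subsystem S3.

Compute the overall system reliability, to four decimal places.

Parallel (signal conditioner and isolation relay): 1 − (1 − 0.776000)(1 − 0.764000) = 0.947136
Series ([0.947136] and neutron-flux detector): 0.947136 × 0.901000 = 0.853370
Parallel (trip breaker and [0.853370]): 1 − (1 − 0.812000)(1 − 0.853370) = 0.9724

0.9724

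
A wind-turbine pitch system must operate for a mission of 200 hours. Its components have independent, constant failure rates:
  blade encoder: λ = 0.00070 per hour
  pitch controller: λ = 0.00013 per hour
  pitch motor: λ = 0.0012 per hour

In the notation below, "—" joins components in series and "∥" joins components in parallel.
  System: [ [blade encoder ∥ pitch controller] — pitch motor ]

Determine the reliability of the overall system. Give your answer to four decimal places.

0.7840

R(blade encoder) = exp(−0.00070 × 200) = 0.869358
R(pitch controller) = exp(−0.00013 × 200) = 0.974335
R(pitch motor) = exp(−0.0012 × 200) = 0.786628
Parallel (blade encoder and pitch controller): 1 − (1 − 0.869358)(1 − 0.974335) = 0.996647
Series ([0.996647] and pitch motor): 0.996647 × 0.786628 = 0.7840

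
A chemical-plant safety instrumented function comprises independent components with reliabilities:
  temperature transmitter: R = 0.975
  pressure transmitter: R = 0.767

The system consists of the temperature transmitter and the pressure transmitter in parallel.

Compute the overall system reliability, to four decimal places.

Parallel (temperature transmitter and pressure transmitter): 1 − (1 − 0.975000)(1 − 0.767000) = 0.9942

0.9942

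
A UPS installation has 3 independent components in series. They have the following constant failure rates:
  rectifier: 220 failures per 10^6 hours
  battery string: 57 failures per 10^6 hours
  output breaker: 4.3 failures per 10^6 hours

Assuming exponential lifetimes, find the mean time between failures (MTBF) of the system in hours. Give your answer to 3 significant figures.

3550

Series of exponential components: λ_sys = Σ λ_i
λ_sys = 0.00022 + 0.000057 + 0.0000043 = 2.8130e-04 /h
MTBF = 1 / λ_sys = 3550 h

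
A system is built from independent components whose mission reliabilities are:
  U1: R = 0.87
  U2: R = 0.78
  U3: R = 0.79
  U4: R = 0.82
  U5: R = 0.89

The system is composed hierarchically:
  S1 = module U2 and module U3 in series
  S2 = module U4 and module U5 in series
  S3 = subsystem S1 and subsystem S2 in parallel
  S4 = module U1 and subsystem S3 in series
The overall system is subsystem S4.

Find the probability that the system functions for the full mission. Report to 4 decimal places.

Series (U2 and U3): 0.780000 × 0.790000 = 0.616200
Series (U4 and U5): 0.820000 × 0.890000 = 0.729800
Parallel ([0.616200] and [0.729800]): 1 − (1 − 0.616200)(1 − 0.729800) = 0.896297
Series (U1 and [0.896297]): 0.870000 × 0.896297 = 0.7798

0.7798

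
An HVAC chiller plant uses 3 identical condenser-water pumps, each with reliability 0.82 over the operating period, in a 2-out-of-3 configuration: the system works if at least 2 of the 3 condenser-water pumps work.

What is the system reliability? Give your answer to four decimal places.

R = Σ_{i=2}^{3} C(3,i) p^i (1−p)^{3−i} with p = 0.82
C(3,2)·0.82^2·0.18^1 = 0.363096
C(3,3)·0.82^3·0.18^0 = 0.551368
Sum = 0.9145

0.9145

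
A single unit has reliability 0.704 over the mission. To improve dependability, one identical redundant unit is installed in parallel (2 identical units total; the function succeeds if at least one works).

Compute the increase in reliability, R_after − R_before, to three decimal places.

0.208

R_before = 0.704
R_after = 1 − (1 − 0.704)^2 = 0.912
ΔR = 0.912 − 0.704 = 0.208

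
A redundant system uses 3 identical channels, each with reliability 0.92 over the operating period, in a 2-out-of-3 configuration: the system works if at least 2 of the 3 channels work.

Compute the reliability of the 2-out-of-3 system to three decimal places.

0.982

R = Σ_{i=2}^{3} C(3,i) p^i (1−p)^{3−i} with p = 0.92
C(3,2)·0.92^2·0.08^1 = 0.20314
C(3,3)·0.92^3·0.08^0 = 0.77869
Sum = 0.982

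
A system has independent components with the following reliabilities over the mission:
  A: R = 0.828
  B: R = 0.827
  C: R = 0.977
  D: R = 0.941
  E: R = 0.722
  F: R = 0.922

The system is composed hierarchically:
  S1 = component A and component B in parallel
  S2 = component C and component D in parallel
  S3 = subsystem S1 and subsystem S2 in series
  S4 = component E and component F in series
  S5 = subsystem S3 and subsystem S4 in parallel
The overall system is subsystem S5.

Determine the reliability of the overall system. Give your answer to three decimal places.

0.990

Parallel (A and B): 1 − (1 − 0.82800)(1 − 0.82700) = 0.97024
Parallel (C and D): 1 − (1 − 0.97700)(1 − 0.94100) = 0.99864
Series ([0.97024] and [0.99864]): 0.97024 × 0.99864 = 0.96892
Series (E and F): 0.72200 × 0.92200 = 0.66568
Parallel ([0.96892] and [0.66568]): 1 − (1 − 0.96892)(1 − 0.66568) = 0.990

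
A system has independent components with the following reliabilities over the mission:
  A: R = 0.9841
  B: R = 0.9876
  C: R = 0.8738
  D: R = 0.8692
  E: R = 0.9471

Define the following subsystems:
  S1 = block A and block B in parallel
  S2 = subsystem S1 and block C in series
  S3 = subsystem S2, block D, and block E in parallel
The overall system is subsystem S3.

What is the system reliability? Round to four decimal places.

Parallel (A and B): 1 − (1 − 0.984100)(1 − 0.987600) = 0.999803
Series ([0.999803] and C): 0.999803 × 0.873800 = 0.873628
Parallel ([0.873628], D, and E): 1 − (1 − 0.873628)(1 − 0.869200)(1 − 0.947100) = 0.9991

0.9991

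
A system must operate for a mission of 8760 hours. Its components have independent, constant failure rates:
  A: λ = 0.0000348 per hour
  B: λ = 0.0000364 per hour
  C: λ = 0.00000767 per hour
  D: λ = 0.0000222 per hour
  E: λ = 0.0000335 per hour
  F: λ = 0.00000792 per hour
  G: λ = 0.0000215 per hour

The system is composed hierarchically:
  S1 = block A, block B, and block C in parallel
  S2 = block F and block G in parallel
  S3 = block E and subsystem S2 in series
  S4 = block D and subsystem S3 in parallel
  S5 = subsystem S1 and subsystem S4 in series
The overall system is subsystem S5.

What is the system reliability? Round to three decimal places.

0.949

R(A) = exp(−0.0000348 × 8760) = 0.73724
R(B) = exp(−0.0000364 × 8760) = 0.72697
R(C) = exp(−0.00000767 × 8760) = 0.93502
R(D) = exp(−0.0000222 × 8760) = 0.82327
R(E) = exp(−0.0000335 × 8760) = 0.74568
R(F) = exp(−0.00000792 × 8760) = 0.93297
R(G) = exp(−0.0000215 × 8760) = 0.82833
Parallel (A, B, and C): 1 − (1 − 0.73724)(1 − 0.72697)(1 − 0.93502) = 0.99534
Parallel (F and G): 1 − (1 − 0.93297)(1 − 0.82833) = 0.98849
Series (E and [0.98849]): 0.74568 × 0.98849 = 0.73710
Parallel (D and [0.73710]): 1 − (1 − 0.82327)(1 − 0.73710) = 0.95354
Series ([0.99534] and [0.95354]): 0.99534 × 0.95354 = 0.949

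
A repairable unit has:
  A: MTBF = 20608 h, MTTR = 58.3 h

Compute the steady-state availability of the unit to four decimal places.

0.9972

A(A) = MTBF/(MTBF+MTTR) = 20608/(20608+58.3) = 0.9972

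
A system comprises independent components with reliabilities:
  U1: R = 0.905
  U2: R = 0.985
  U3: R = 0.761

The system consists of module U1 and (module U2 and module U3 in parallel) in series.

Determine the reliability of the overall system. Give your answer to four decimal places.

Parallel (U2 and U3): 1 − (1 − 0.985000)(1 − 0.761000) = 0.996415
Series (U1 and [0.996415]): 0.905000 × 0.996415 = 0.9018

0.9018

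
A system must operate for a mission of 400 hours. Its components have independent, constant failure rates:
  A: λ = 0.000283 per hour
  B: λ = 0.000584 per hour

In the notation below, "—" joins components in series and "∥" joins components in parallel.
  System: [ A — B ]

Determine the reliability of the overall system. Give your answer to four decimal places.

0.7069

R(A) = exp(−0.000283 × 400) = 0.892972
R(B) = exp(−0.000584 × 400) = 0.791678
Series (A and B): 0.892972 × 0.791678 = 0.7069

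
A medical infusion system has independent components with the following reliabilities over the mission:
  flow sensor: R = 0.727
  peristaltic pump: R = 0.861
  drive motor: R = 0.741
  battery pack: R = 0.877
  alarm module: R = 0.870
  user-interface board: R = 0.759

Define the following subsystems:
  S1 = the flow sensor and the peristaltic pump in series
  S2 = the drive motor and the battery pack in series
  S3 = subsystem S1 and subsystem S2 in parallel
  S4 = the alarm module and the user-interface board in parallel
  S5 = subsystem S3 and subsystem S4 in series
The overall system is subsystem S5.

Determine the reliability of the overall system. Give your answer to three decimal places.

0.842

Series (flow sensor and peristaltic pump): 0.72700 × 0.86100 = 0.62595
Series (drive motor and battery pack): 0.74100 × 0.87700 = 0.64986
Parallel ([0.62595] and [0.64986]): 1 − (1 − 0.62595)(1 − 0.64986) = 0.86903
Parallel (alarm module and user-interface board): 1 − (1 − 0.87000)(1 − 0.75900) = 0.96867
Series ([0.86903] and [0.96867]): 0.86903 × 0.96867 = 0.842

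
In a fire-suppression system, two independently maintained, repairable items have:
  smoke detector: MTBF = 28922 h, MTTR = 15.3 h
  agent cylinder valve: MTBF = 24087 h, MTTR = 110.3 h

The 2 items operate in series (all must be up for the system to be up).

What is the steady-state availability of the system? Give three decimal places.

0.995

A(smoke detector) = MTBF/(MTBF+MTTR) = 28922/(28922+15.3) = 0.999471
A(agent cylinder valve) = MTBF/(MTBF+MTTR) = 24087/(24087+110.3) = 0.995442
Series availability: 0.999471 × 0.995442 = 0.995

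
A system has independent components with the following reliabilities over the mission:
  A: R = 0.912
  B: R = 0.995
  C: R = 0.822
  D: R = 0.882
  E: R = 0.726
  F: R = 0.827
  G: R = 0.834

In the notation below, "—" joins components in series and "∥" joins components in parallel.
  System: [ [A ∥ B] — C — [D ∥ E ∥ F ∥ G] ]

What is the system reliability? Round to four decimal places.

0.8209

Parallel (A and B): 1 − (1 − 0.912000)(1 − 0.995000) = 0.999560
Parallel (D, E, F, and G): 1 − (1 − 0.882000)(1 − 0.726000)(1 − 0.827000)(1 − 0.834000) = 0.999071
Series ([0.999560], C, and [0.999071]): 0.999560 × 0.822000 × 0.999071 = 0.8209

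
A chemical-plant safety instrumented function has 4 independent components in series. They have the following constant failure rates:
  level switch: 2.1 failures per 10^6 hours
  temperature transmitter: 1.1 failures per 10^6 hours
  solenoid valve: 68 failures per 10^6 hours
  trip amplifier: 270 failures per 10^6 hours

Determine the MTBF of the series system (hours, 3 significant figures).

Series of exponential components: λ_sys = Σ λ_i
λ_sys = 0.0000021 + 0.0000011 + 0.000068 + 0.00027 = 3.4120e-04 /h
MTBF = 1 / λ_sys = 2930 h

2930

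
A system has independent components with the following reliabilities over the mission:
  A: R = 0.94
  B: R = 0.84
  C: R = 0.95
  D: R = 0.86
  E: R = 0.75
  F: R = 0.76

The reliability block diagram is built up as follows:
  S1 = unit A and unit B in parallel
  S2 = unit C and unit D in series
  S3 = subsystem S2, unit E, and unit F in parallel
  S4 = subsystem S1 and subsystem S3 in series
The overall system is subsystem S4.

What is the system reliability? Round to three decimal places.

0.980

Parallel (A and B): 1 − (1 − 0.94000)(1 − 0.84000) = 0.99040
Series (C and D): 0.95000 × 0.86000 = 0.81700
Parallel ([0.81700], E, and F): 1 − (1 − 0.81700)(1 − 0.75000)(1 − 0.76000) = 0.98902
Series ([0.99040] and [0.98902]): 0.99040 × 0.98902 = 0.980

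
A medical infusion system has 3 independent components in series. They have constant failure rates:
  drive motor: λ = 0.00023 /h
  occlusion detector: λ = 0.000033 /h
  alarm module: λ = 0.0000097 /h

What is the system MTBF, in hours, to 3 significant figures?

3670

Series of exponential components: λ_sys = Σ λ_i
λ_sys = 0.00023 + 0.000033 + 0.0000097 = 2.7270e-04 /h
MTBF = 1 / λ_sys = 3670 h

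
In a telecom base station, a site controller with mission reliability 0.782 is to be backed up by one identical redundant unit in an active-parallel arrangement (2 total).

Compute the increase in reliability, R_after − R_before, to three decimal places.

R_before = 0.782
R_after = 1 − (1 − 0.782)^2 = 0.952
ΔR = 0.952 − 0.782 = 0.170

0.170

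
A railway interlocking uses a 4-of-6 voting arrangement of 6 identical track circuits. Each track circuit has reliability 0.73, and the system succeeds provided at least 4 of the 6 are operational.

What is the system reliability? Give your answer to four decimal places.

R = Σ_{i=4}^{6} C(6,i) p^i (1−p)^{6−i} with p = 0.73
C(6,4)·0.73^4·0.27^2 = 0.310535
C(6,5)·0.73^5·0.27^1 = 0.335838
C(6,6)·0.73^6·0.27^0 = 0.151334
Sum = 0.7977

0.7977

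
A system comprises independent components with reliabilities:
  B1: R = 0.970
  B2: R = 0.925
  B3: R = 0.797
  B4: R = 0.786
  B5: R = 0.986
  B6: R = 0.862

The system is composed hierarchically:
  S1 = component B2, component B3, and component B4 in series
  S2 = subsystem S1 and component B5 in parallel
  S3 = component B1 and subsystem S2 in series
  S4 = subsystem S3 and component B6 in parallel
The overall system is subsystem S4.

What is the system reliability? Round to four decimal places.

Series (B2, B3, and B4): 0.925000 × 0.797000 × 0.786000 = 0.579459
Parallel ([0.579459] and B5): 1 − (1 − 0.579459)(1 − 0.986000) = 0.994112
Series (B1 and [0.994112]): 0.970000 × 0.994112 = 0.964289
Parallel ([0.964289] and B6): 1 − (1 − 0.964289)(1 − 0.862000) = 0.9951

0.9951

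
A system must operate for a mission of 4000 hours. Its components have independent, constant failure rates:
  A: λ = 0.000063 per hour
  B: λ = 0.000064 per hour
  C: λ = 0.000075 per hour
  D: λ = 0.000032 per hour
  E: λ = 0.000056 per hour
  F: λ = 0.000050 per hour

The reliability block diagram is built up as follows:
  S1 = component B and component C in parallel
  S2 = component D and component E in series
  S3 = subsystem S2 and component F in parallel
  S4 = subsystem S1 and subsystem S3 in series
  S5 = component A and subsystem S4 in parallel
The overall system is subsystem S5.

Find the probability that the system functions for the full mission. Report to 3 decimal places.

R(A) = exp(−0.000063 × 4000) = 0.77724
R(B) = exp(−0.000064 × 4000) = 0.77414
R(C) = exp(−0.000075 × 4000) = 0.74082
R(D) = exp(−0.000032 × 4000) = 0.87985
R(E) = exp(−0.000056 × 4000) = 0.79932
R(F) = exp(−0.000050 × 4000) = 0.81873
Parallel (B and C): 1 − (1 − 0.77414)(1 − 0.74082) = 0.94146
Series (D and E): 0.87985 × 0.79932 = 0.70328
Parallel ([0.70328] and F): 1 − (1 − 0.70328)(1 − 0.81873) = 0.94621
Series ([0.94146] and [0.94621]): 0.94146 × 0.94621 = 0.89082
Parallel (A and [0.89082]): 1 − (1 − 0.77724)(1 − 0.89082) = 0.976

0.976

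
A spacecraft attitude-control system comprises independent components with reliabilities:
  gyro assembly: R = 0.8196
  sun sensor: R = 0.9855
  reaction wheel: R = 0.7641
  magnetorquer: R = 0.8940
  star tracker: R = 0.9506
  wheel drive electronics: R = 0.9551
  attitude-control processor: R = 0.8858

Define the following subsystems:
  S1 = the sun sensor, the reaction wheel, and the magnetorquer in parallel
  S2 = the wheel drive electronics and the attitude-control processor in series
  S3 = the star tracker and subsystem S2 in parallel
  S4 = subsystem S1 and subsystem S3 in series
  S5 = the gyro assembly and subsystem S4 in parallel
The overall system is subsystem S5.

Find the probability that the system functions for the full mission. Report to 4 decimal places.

Parallel (sun sensor, reaction wheel, and magnetorquer): 1 − (1 − 0.985500)(1 − 0.764100)(1 − 0.894000) = 0.999637
Series (wheel drive electronics and attitude-control processor): 0.955100 × 0.885800 = 0.846028
Parallel (star tracker and [0.846028]): 1 − (1 − 0.950600)(1 − 0.846028) = 0.992394
Series ([0.999637] and [0.992394]): 0.999637 × 0.992394 = 0.992034
Parallel (gyro assembly and [0.992034]): 1 − (1 − 0.819600)(1 − 0.992034) = 0.9986

0.9986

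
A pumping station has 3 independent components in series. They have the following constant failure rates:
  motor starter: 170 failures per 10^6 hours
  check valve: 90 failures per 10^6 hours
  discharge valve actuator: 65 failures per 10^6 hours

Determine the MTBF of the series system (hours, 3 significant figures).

3080

Series of exponential components: λ_sys = Σ λ_i
λ_sys = 0.00017 + 0.000090 + 0.000065 = 3.2500e-04 /h
MTBF = 1 / λ_sys = 3080 h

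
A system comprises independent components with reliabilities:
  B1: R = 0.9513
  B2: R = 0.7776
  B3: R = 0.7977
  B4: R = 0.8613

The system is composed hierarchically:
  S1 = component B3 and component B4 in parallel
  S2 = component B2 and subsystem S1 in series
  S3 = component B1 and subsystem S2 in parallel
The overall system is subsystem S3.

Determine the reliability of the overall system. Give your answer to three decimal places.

0.988

Parallel (B3 and B4): 1 − (1 − 0.79770)(1 − 0.86130) = 0.97194
Series (B2 and [0.97194]): 0.77760 × 0.97194 = 0.75578
Parallel (B1 and [0.75578]): 1 − (1 − 0.95130)(1 − 0.75578) = 0.988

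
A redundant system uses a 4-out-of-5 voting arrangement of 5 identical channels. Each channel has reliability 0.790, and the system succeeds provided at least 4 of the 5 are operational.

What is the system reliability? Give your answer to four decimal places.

0.7167

R = Σ_{i=4}^{5} C(5,i) p^i (1−p)^{5−i} with p = 0.790
C(5,4)·0.790^4·0.210^1 = 0.408976
C(5,5)·0.790^5·0.210^0 = 0.307706
Sum = 0.7167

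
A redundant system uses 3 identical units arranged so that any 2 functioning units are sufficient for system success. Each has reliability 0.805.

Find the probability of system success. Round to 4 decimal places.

0.9008

R = Σ_{i=2}^{3} C(3,i) p^i (1−p)^{3−i} with p = 0.805
C(3,2)·0.805^2·0.195^1 = 0.379095
C(3,3)·0.805^3·0.195^0 = 0.521660
Sum = 0.9008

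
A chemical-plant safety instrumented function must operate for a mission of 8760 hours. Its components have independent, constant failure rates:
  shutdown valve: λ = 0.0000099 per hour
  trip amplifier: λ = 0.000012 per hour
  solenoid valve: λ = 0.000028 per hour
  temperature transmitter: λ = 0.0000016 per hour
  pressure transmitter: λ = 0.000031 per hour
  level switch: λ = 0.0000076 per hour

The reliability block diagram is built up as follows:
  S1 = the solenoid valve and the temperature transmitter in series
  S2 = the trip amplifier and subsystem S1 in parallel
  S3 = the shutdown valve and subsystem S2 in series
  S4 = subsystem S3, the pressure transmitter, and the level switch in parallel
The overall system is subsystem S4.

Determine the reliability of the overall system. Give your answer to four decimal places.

0.9984

R(shutdown valve) = exp(−0.0000099 × 8760) = 0.916930
R(trip amplifier) = exp(−0.000012 × 8760) = 0.900216
R(solenoid valve) = exp(−0.000028 × 8760) = 0.782485
R(temperature transmitter) = exp(−0.0000016 × 8760) = 0.986082
R(pressure transmitter) = exp(−0.000031 × 8760) = 0.762190
R(level switch) = exp(−0.0000076 × 8760) = 0.935592
Series (solenoid valve and temperature transmitter): 0.782485 × 0.986082 = 0.771594
Parallel (trip amplifier and [0.771594]): 1 − (1 − 0.900216)(1 − 0.771594) = 0.977209
Series (shutdown valve and [0.977209]): 0.916930 × 0.977209 = 0.896032
Parallel ([0.896032], pressure transmitter, and level switch): 1 − (1 − 0.896032)(1 − 0.762190)(1 − 0.935592) = 0.9984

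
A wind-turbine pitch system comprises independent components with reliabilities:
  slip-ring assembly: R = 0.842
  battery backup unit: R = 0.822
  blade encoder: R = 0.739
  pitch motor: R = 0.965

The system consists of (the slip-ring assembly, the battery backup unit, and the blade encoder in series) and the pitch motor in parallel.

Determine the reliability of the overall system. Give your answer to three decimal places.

Series (slip-ring assembly, battery backup unit, and blade encoder): 0.84200 × 0.82200 × 0.73900 = 0.51148
Parallel ([0.51148] and pitch motor): 1 − (1 − 0.51148)(1 − 0.96500) = 0.983

0.983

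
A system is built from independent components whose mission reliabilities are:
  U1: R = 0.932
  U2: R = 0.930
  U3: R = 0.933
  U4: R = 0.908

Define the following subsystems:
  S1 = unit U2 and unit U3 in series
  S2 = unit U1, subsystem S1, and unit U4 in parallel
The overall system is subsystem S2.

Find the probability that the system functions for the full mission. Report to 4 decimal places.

0.9992

Series (U2 and U3): 0.930000 × 0.933000 = 0.867690
Parallel (U1, [0.867690], and U4): 1 − (1 − 0.932000)(1 − 0.867690)(1 − 0.908000) = 0.9992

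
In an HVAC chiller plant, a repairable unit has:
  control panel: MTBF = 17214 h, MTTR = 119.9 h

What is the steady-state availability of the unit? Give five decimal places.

A(control panel) = MTBF/(MTBF+MTTR) = 17214/(17214+119.9) = 0.99308

0.99308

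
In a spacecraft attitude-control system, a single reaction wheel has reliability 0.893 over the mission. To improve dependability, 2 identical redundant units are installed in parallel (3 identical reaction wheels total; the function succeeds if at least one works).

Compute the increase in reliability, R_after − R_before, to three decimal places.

0.106

R_before = 0.893
R_after = 1 − (1 − 0.893)^3 = 0.999
ΔR = 0.999 − 0.893 = 0.106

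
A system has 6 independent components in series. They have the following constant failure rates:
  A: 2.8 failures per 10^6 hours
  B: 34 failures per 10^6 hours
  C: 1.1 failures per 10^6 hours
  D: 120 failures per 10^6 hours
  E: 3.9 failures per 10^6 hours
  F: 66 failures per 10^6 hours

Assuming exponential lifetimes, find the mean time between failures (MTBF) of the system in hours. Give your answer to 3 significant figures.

4390

Series of exponential components: λ_sys = Σ λ_i
λ_sys = 0.0000028 + 0.000034 + 0.0000011 + 0.00012 + 0.0000039 + 0.000066 = 2.2780e-04 /h
MTBF = 1 / λ_sys = 4390 h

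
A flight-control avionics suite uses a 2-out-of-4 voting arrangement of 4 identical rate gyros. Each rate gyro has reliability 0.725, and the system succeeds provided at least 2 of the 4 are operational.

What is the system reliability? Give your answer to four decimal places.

0.9340

R = Σ_{i=2}^{4} C(4,i) p^i (1−p)^{4−i} with p = 0.725
C(4,2)·0.725^2·0.275^2 = 0.238502
C(4,3)·0.725^3·0.275^1 = 0.419186
C(4,4)·0.725^4·0.275^0 = 0.276282
Sum = 0.9340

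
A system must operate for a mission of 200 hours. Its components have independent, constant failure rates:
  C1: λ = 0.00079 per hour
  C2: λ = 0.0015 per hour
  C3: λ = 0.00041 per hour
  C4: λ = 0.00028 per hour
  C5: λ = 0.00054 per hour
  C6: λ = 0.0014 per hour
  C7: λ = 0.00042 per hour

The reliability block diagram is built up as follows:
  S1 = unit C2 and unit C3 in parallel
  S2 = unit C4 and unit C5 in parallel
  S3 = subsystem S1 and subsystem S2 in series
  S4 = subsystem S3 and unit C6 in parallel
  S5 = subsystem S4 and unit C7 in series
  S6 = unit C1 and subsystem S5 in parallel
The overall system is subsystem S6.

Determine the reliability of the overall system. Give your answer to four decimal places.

0.9874

R(C1) = exp(−0.00079 × 200) = 0.853850
R(C2) = exp(−0.0015 × 200) = 0.740818
R(C3) = exp(−0.00041 × 200) = 0.921272
R(C4) = exp(−0.00028 × 200) = 0.945539
R(C5) = exp(−0.00054 × 200) = 0.897628
R(C6) = exp(−0.0014 × 200) = 0.755784
R(C7) = exp(−0.00042 × 200) = 0.919431
Parallel (C2 and C3): 1 − (1 − 0.740818)(1 − 0.921272) = 0.979595
Parallel (C4 and C5): 1 − (1 − 0.945539)(1 − 0.897628) = 0.994425
Series ([0.979595] and [0.994425]): 0.979595 × 0.994425 = 0.974134
Parallel ([0.974134] and C6): 1 − (1 − 0.974134)(1 − 0.755784) = 0.993683
Series ([0.993683] and C7): 0.993683 × 0.919431 = 0.913623
Parallel (C1 and [0.913623]): 1 − (1 − 0.853850)(1 − 0.913623) = 0.9874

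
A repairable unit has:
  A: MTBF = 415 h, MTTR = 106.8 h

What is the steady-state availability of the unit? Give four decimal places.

0.7953

A(A) = MTBF/(MTBF+MTTR) = 415/(415+106.8) = 0.7953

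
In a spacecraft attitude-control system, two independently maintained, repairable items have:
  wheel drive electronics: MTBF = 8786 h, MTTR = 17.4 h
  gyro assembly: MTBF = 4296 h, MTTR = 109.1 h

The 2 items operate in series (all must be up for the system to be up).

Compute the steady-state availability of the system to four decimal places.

A(wheel drive electronics) = MTBF/(MTBF+MTTR) = 8786/(8786+17.4) = 0.998023
A(gyro assembly) = MTBF/(MTBF+MTTR) = 4296/(4296+109.1) = 0.975233
Series availability: 0.998023 × 0.975233 = 0.9733

0.9733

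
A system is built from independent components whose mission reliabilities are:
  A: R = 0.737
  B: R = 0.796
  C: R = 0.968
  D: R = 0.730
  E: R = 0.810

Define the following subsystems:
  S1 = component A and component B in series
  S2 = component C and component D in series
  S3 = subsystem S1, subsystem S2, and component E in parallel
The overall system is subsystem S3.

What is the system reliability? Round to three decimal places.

0.977

Series (A and B): 0.73700 × 0.79600 = 0.58665
Series (C and D): 0.96800 × 0.73000 = 0.70664
Parallel ([0.58665], [0.70664], and E): 1 − (1 − 0.58665)(1 − 0.70664)(1 − 0.81000) = 0.977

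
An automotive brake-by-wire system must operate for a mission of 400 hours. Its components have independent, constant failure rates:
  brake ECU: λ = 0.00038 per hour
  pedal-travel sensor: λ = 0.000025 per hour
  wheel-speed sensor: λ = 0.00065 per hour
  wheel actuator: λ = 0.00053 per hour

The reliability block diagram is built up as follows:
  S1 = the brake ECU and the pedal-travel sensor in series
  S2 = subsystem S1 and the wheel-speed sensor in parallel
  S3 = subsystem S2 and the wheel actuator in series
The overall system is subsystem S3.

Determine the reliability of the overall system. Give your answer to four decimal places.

R(brake ECU) = exp(−0.00038 × 400) = 0.858988
R(pedal-travel sensor) = exp(−0.000025 × 400) = 0.990050
R(wheel-speed sensor) = exp(−0.00065 × 400) = 0.771052
R(wheel actuator) = exp(−0.00053 × 400) = 0.808965
Series (brake ECU and pedal-travel sensor): 0.858988 × 0.990050 = 0.850441
Parallel ([0.850441] and wheel-speed sensor): 1 − (1 − 0.850441)(1 − 0.771052) = 0.965759
Series ([0.965759] and wheel actuator): 0.965759 × 0.808965 = 0.7813

0.7813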